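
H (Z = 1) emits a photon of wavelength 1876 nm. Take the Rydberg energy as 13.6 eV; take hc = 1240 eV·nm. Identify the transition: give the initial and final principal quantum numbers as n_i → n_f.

The photon energy is ΔE = hc/λ = 1240 / 1876 = 0.6610 eV.
With Z = 1, ΔE = 13.60 × (1/n_f² − 1/n_i²), so 1/n_f² − 1/n_i² = 0.04860.
Trying n_f = 3 gives 1/n_i² = 0.06251, i.e. n_i ≈ 4; this pair matches.

n_i = 4, n_f = 3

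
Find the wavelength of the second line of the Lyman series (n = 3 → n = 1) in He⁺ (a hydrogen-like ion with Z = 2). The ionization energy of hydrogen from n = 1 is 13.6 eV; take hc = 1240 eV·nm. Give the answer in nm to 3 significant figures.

25.6 nm

The Lyman series terminates on n_f = 1; the second line has n_i = 1+2 = 3.
ΔE = 54.40 × (1/1² − 1/3²) = 48.36 eV.
λ = 1240 / 48.36 = 25.6 nm.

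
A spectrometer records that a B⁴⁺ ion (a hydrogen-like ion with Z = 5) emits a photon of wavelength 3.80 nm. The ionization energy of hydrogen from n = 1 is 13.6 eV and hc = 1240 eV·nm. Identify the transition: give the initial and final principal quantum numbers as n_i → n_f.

n_i = 5, n_f = 1

The photon energy is ΔE = hc/λ = 1240 / 3.80 = 326.3 eV.
With Z = 5, ΔE = 340.0 × (1/n_f² − 1/n_i²), so 1/n_f² − 1/n_i² = 0.9598.
Trying n_f = 1 gives 1/n_i² = 0.04025, i.e. n_i ≈ 5; this pair matches.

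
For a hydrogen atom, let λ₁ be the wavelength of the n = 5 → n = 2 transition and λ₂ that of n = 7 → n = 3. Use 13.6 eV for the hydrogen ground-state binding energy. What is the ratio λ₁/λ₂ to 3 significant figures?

λ ∝ 1/ΔE ∝ 1/(1/n_f² − 1/n_i²), and the Z² and hc factors cancel in the ratio.
λ₁/λ₂ = (1/3² − 1/7²)/(1/2² − 1/5²) = 0.09070/0.2100 = 0.432.

0.432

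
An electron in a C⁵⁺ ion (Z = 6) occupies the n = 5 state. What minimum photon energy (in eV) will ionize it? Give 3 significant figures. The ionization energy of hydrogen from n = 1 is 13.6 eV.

E_n = −13.6 Z²/n² = −489.6/n² eV for Z = 6.
E_5 = −489.6/25 = −19.6 eV, so ionization (to E = 0) requires 19.6 eV.

19.6 eV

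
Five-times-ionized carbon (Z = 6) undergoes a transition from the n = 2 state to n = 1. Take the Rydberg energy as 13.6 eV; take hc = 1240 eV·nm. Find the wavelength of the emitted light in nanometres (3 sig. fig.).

For Z = 6 the level energies scale as Z², so the effective Rydberg energy is 13.6 × 36 = 489.6 eV.
ΔE = 489.6 × (1/1² − 1/2²) = 489.6 × 0.7500 = 367.2 eV.
λ = hc/ΔE = 1240 / 367.2 = 3.38 nm.

3.38 nm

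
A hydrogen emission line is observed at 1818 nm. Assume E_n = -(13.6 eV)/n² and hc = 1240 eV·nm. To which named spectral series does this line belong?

ΔE = 1240/1818 = 0.6821 eV.
This matches 13.6 × (1/4² − 1/9²), so n_f = 4: the Brackett series.

Brackett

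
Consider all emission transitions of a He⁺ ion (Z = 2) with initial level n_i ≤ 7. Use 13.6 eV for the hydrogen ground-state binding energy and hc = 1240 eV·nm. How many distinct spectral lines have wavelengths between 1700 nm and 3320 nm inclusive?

2

Enumerate all n_i → n_f pairs with 1 ≤ n_f < n_i ≤ 7 and compute λ = 1240 / [13.6·4·(1/n_f² − 1/n_i²)].
Lines falling in [1700, 3320] nm: 6→5 (1865 nm), 7→6 (3093 nm).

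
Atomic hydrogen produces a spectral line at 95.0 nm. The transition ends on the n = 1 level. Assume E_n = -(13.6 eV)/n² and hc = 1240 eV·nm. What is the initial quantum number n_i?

n_i = 5

The photon energy is ΔE = hc/λ = 1240 / 95.0 = 13.05 eV.
With Z = 1, ΔE = 13.60 × (1/n_f² − 1/n_i²), so 1/n_f² − 1/n_i² = 0.9598.
With n_f = 1: 1/n_i² = 1/1 − 0.9598 = 0.04025, so n_i ≈ 4.98.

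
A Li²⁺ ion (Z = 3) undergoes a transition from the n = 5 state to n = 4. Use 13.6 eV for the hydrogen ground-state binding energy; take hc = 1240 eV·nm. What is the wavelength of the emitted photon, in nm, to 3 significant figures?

For Z = 3 the level energies scale as Z², so the effective Rydberg energy is 13.6 × 9 = 122.4 eV.
ΔE = 122.4 × (1/4² − 1/5²) = 122.4 × 0.02250 = 2.754 eV.
λ = hc/ΔE = 1240 / 2.754 = 450 nm.

450 nm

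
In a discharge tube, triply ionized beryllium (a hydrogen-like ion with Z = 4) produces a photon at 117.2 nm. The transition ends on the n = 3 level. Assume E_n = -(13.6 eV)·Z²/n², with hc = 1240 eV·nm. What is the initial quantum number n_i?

n_i = 4

The photon energy is ΔE = hc/λ = 1240 / 117.2 = 10.58 eV.
With Z = 4, ΔE = 217.6 × (1/n_f² − 1/n_i²), so 1/n_f² − 1/n_i² = 0.04862.
With n_f = 3: 1/n_i² = 1/9 − 0.04862 = 0.06249, so n_i ≈ 4.00.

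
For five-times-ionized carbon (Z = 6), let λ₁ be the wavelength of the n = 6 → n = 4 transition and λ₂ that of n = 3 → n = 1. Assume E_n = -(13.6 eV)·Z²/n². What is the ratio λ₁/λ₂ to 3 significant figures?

25.6

λ ∝ 1/ΔE ∝ 1/(1/n_f² − 1/n_i²), and the Z² and hc factors cancel in the ratio.
λ₁/λ₂ = (1/1² − 1/3²)/(1/4² − 1/6²) = 0.8889/0.03472 = 25.6.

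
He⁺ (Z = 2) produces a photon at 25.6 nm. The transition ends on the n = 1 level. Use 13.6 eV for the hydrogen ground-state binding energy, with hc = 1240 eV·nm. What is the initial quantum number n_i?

The photon energy is ΔE = hc/λ = 1240 / 25.6 = 48.44 eV.
With Z = 2, ΔE = 54.40 × (1/n_f² − 1/n_i²), so 1/n_f² − 1/n_i² = 0.8904.
With n_f = 1: 1/n_i² = 1/1 − 0.8904 = 0.1096, so n_i ≈ 3.02.

n_i = 3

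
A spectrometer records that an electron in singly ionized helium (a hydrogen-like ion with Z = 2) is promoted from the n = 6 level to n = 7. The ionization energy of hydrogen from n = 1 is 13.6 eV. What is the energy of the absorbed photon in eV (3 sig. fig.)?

0.401 eV

The Bohr energies scale as Z², so for Z = 2: E_n = −54.40/n² eV.
E_7 = −54.40/49 = −1.110 eV and E_6 = −54.40/36 = −1.511 eV.
The photon energy is |E_7 − E_6| = 0.401 eV.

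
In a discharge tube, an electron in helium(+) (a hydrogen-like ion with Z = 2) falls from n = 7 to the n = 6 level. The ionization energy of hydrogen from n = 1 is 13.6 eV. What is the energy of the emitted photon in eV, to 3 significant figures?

The Bohr energies scale as Z², so for Z = 2: E_n = −54.40/n² eV.
E_7 = −54.40/49 = −1.110 eV and E_6 = −54.40/36 = −1.511 eV.
The photon energy is |E_7 − E_6| = 0.401 eV.

0.401 eV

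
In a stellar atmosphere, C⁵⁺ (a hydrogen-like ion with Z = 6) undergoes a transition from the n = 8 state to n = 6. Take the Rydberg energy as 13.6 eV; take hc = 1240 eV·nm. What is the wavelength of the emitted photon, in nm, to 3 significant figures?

208 nm

For Z = 6 the level energies scale as Z², so the effective Rydberg energy is 13.6 × 36 = 489.6 eV.
ΔE = 489.6 × (1/6² − 1/8²) = 489.6 × 0.01215 = 5.950 eV.
λ = hc/ΔE = 1240 / 5.950 = 208 nm.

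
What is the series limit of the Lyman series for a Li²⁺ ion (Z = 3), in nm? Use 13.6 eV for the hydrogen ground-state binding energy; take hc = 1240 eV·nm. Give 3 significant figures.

10.1 nm

The Lyman series has lower level n_f = 1; the series limit corresponds to n_i → ∞.
ΔE_max = 13.6 × 9 / 1² = 122.4 eV.
λ_min = 1240 / 122.4 = 10.1 nm.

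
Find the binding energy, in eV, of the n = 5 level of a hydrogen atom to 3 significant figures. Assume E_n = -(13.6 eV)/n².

E_5 = −13.60/25 = −0.544 eV, so ionization (to E = 0) requires 0.544 eV.

0.544 eV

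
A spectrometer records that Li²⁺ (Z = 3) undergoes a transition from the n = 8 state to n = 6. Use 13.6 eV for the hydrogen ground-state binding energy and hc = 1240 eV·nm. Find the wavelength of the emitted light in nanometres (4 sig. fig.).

For Z = 3 the level energies scale as Z², so the effective Rydberg energy is 13.6 × 9 = 122.4 eV.
ΔE = 122.4 × (1/6² − 1/8²) = 122.4 × 0.01215 = 1.488 eV.
λ = hc/ΔE = 1240 / 1.488 = 833.6 nm.

833.6 nm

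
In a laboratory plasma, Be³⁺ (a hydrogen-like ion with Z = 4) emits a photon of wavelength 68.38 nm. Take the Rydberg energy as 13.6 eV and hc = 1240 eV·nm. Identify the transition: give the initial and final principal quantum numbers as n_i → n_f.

n_i = 6, n_f = 3

The photon energy is ΔE = hc/λ = 1240 / 68.38 = 18.13 eV.
With Z = 4, ΔE = 217.6 × (1/n_f² − 1/n_i²), so 1/n_f² − 1/n_i² = 0.08334.
Trying n_f = 3 gives 1/n_i² = 0.02777, i.e. n_i ≈ 6; this pair matches.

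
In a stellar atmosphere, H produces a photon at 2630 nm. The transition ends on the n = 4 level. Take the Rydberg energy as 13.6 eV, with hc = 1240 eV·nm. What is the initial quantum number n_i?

The photon energy is ΔE = hc/λ = 1240 / 2630 = 0.4715 eV.
With Z = 1, ΔE = 13.60 × (1/n_f² − 1/n_i²), so 1/n_f² − 1/n_i² = 0.03467.
With n_f = 4: 1/n_i² = 1/16 − 0.03467 = 0.02783, so n_i ≈ 5.99.

n_i = 6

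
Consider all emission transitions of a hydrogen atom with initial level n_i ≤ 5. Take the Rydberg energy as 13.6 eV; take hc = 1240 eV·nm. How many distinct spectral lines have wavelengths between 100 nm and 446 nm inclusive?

Enumerate all n_i → n_f pairs with 1 ≤ n_f < n_i ≤ 5 and compute λ = 1240 / [13.6·1·(1/n_f² − 1/n_i²)].
Lines falling in [100, 446] nm: 3→1 (102.6 nm), 2→1 (121.6 nm), 5→2 (434.2 nm).

3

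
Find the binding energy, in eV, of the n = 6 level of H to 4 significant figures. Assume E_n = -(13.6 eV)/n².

E_6 = −13.60/36 = −0.3778 eV, so ionization (to E = 0) requires 0.3778 eV.

0.3778 eV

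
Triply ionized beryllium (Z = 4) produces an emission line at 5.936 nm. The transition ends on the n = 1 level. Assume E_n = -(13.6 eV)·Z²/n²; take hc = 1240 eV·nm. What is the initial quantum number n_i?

The photon energy is ΔE = hc/λ = 1240 / 5.936 = 208.9 eV.
With Z = 4, ΔE = 217.6 × (1/n_f² − 1/n_i²), so 1/n_f² − 1/n_i² = 0.9600.
With n_f = 1: 1/n_i² = 1/1 − 0.9600 = 0.04001, so n_i ≈ 5.00.

n_i = 5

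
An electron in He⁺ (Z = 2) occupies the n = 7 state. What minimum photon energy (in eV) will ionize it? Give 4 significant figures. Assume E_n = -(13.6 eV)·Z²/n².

1.110 eV

E_n = −13.6 Z²/n² = −54.40/n² eV for Z = 2.
E_7 = −54.40/49 = −1.110 eV, so ionization (to E = 0) requires 1.110 eV.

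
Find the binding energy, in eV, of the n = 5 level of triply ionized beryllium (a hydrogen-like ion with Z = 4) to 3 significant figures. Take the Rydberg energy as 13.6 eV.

8.70 eV

E_n = −13.6 Z²/n² = −217.6/n² eV for Z = 4.
E_5 = −217.6/25 = −8.70 eV, so ionization (to E = 0) requires 8.70 eV.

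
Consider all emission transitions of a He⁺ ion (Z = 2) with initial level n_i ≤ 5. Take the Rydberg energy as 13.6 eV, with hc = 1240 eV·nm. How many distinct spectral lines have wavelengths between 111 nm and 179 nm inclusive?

Enumerate all n_i → n_f pairs with 1 ≤ n_f < n_i ≤ 5 and compute λ = 1240 / [13.6·4·(1/n_f² − 1/n_i²)].
Lines falling in [111, 179] nm: 4→2 (121.6 nm), 3→2 (164.1 nm).

2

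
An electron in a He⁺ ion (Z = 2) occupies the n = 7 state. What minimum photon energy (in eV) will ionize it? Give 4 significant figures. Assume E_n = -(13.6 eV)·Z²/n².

1.110 eV

E_n = −13.6 Z²/n² = −54.40/n² eV for Z = 2.
E_7 = −54.40/49 = −1.110 eV, so ionization (to E = 0) requires 1.110 eV.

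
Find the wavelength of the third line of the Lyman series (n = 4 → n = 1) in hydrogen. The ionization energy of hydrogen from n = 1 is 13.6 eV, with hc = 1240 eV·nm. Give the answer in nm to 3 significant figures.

97.3 nm

The Lyman series terminates on n_f = 1; the third line has n_i = 1+3 = 4.
ΔE = 13.60 × (1/1² − 1/4²) = 12.75 eV.
λ = 1240 / 12.75 = 97.3 nm.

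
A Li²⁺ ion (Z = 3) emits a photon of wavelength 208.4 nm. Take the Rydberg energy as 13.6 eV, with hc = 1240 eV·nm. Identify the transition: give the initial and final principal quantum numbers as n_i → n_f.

n_i = 4, n_f = 3

The photon energy is ΔE = hc/λ = 1240 / 208.4 = 5.950 eV.
With Z = 3, ΔE = 122.4 × (1/n_f² − 1/n_i²), so 1/n_f² − 1/n_i² = 0.04861.
Trying n_f = 3 gives 1/n_i² = 0.06250, i.e. n_i ≈ 4; this pair matches.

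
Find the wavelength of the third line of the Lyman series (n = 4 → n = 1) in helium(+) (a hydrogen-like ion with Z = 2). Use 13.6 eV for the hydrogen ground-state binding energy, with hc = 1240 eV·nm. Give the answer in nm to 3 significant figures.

The Lyman series terminates on n_f = 1; the third line has n_i = 1+3 = 4.
ΔE = 54.40 × (1/1² − 1/4²) = 51.00 eV.
λ = 1240 / 51.00 = 24.3 nm.

24.3 nm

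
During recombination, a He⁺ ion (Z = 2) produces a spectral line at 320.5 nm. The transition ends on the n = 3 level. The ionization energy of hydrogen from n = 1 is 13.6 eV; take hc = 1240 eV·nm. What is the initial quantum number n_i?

The photon energy is ΔE = hc/λ = 1240 / 320.5 = 3.869 eV.
With Z = 2, ΔE = 54.40 × (1/n_f² − 1/n_i²), so 1/n_f² − 1/n_i² = 0.07112.
With n_f = 3: 1/n_i² = 1/9 − 0.07112 = 0.03999, so n_i ≈ 5.00.

n_i = 5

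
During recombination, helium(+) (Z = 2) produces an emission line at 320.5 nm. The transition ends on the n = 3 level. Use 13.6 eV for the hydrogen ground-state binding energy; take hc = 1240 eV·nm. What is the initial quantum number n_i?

The photon energy is ΔE = hc/λ = 1240 / 320.5 = 3.869 eV.
With Z = 2, ΔE = 54.40 × (1/n_f² − 1/n_i²), so 1/n_f² − 1/n_i² = 0.07112.
With n_f = 3: 1/n_i² = 1/9 − 0.07112 = 0.03999, so n_i ≈ 5.00.

n_i = 5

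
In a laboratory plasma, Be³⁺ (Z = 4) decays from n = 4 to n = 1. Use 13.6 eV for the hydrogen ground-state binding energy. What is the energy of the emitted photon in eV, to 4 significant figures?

The Bohr energies scale as Z², so for Z = 4: E_n = −217.6/n² eV.
E_4 = −217.6/16 = −13.60 eV and E_1 = −217.6/1 = −217.6 eV.
The photon energy is |E_4 − E_1| = 204.0 eV.

204.0 eV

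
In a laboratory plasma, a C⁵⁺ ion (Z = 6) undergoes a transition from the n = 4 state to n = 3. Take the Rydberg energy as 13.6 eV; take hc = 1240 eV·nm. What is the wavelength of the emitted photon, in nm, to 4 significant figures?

For Z = 6 the level energies scale as Z², so the effective Rydberg energy is 13.6 × 36 = 489.6 eV.
ΔE = 489.6 × (1/3² − 1/4²) = 489.6 × 0.04861 = 23.80 eV.
λ = hc/ΔE = 1240 / 23.80 = 52.10 nm.

52.10 nm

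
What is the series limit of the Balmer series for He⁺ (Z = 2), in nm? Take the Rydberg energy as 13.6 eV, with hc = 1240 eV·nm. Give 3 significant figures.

The Balmer series has lower level n_f = 2; the series limit corresponds to n_i → ∞.
ΔE_max = 13.6 × 4 / 2² = 13.60 eV.
λ_min = 1240 / 13.60 = 91.2 nm.

91.2 nm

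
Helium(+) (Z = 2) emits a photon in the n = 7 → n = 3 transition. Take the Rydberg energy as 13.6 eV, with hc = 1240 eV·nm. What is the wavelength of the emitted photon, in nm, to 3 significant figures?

For Z = 2 the level energies scale as Z², so the effective Rydberg energy is 13.6 × 4 = 54.40 eV.
ΔE = 54.40 × (1/3² − 1/7²) = 54.40 × 0.09070 = 4.934 eV.
λ = hc/ΔE = 1240 / 4.934 = 251 nm.

251 nm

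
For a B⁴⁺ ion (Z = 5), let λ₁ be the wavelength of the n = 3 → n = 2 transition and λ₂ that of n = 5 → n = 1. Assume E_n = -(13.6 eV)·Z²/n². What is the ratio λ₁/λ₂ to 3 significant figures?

6.91

λ ∝ 1/ΔE ∝ 1/(1/n_f² − 1/n_i²), and the Z² and hc factors cancel in the ratio.
λ₁/λ₂ = (1/1² − 1/5²)/(1/2² − 1/3²) = 0.9600/0.1389 = 6.91.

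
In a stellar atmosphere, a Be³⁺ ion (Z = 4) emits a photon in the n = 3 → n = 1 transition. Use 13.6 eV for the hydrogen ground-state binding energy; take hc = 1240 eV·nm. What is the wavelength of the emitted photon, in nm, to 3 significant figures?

6.41 nm

For Z = 4 the level energies scale as Z², so the effective Rydberg energy is 13.6 × 16 = 217.6 eV.
ΔE = 217.6 × (1/1² − 1/3²) = 217.6 × 0.8889 = 193.4 eV.
λ = hc/ΔE = 1240 / 193.4 = 6.41 nm.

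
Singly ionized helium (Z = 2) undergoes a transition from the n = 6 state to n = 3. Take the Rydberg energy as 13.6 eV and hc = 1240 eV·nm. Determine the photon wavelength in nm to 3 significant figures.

274 nm

For Z = 2 the level energies scale as Z², so the effective Rydberg energy is 13.6 × 4 = 54.40 eV.
ΔE = 54.40 × (1/3² − 1/6²) = 54.40 × 0.08333 = 4.533 eV.
λ = hc/ΔE = 1240 / 4.533 = 274 nm.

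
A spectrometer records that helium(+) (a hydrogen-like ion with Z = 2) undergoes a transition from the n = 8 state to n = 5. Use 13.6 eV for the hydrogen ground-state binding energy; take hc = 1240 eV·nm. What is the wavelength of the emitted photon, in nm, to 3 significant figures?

935 nm

For Z = 2 the level energies scale as Z², so the effective Rydberg energy is 13.6 × 4 = 54.40 eV.
ΔE = 54.40 × (1/5² − 1/8²) = 54.40 × 0.02438 = 1.326 eV.
λ = hc/ΔE = 1240 / 1.326 = 935 nm.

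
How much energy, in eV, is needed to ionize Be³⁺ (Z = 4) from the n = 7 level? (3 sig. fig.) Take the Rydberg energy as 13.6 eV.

E_n = −13.6 Z²/n² = −217.6/n² eV for Z = 4.
E_7 = −217.6/49 = −4.44 eV, so ionization (to E = 0) requires 4.44 eV.

4.44 eV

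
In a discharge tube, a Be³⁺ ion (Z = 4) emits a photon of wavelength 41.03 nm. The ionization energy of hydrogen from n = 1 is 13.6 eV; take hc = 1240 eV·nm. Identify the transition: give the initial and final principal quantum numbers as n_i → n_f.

n_i = 3, n_f = 2

The photon energy is ΔE = hc/λ = 1240 / 41.03 = 30.22 eV.
With Z = 4, ΔE = 217.6 × (1/n_f² − 1/n_i²), so 1/n_f² − 1/n_i² = 0.1389.
Trying n_f = 2 gives 1/n_i² = 0.1111, i.e. n_i ≈ 3; this pair matches.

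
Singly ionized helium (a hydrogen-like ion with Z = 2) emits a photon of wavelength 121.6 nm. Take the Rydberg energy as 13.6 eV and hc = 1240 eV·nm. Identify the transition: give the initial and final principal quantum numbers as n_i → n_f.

The photon energy is ΔE = hc/λ = 1240 / 121.6 = 10.20 eV.
With Z = 2, ΔE = 54.40 × (1/n_f² − 1/n_i²), so 1/n_f² − 1/n_i² = 0.1875.
Trying n_f = 2 gives 1/n_i² = 0.06255, i.e. n_i ≈ 4; this pair matches.

n_i = 4, n_f = 2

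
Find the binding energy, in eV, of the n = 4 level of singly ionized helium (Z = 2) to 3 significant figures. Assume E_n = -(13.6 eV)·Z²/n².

3.40 eV

E_n = −13.6 Z²/n² = −54.40/n² eV for Z = 2.
E_4 = −54.40/16 = −3.40 eV, so ionization (to E = 0) requires 3.40 eV.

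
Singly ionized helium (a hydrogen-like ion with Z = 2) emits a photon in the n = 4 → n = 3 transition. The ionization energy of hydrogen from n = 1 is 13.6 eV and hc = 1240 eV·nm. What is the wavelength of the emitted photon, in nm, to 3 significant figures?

For Z = 2 the level energies scale as Z², so the effective Rydberg energy is 13.6 × 4 = 54.40 eV.
ΔE = 54.40 × (1/3² − 1/4²) = 54.40 × 0.04861 = 2.644 eV.
λ = hc/ΔE = 1240 / 2.644 = 469 nm.

469 nm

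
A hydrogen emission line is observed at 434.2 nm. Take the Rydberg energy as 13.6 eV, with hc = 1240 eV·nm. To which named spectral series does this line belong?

Balmer

ΔE = 1240/434.2 = 2.856 eV.
This matches 13.6 × (1/2² − 1/5²), so n_f = 2: the Balmer series.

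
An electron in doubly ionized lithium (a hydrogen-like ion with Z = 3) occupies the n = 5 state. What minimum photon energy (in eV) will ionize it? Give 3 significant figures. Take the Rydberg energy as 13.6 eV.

E_n = −13.6 Z²/n² = −122.4/n² eV for Z = 3.
E_5 = −122.4/25 = −4.90 eV, so ionization (to E = 0) requires 4.90 eV.

4.90 eV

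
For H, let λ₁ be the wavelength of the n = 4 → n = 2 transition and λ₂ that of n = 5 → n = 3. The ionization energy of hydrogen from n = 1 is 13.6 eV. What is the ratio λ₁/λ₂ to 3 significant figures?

0.379

λ ∝ 1/ΔE ∝ 1/(1/n_f² − 1/n_i²), and the Z² and hc factors cancel in the ratio.
λ₁/λ₂ = (1/3² − 1/5²)/(1/2² − 1/4²) = 0.07111/0.1875 = 0.379.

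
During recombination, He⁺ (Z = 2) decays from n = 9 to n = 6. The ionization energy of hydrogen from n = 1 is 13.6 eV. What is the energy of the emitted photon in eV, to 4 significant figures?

The Bohr energies scale as Z², so for Z = 2: E_n = −54.40/n² eV.
E_9 = −54.40/81 = −0.6716 eV and E_6 = −54.40/36 = −1.511 eV.
The photon energy is |E_9 − E_6| = 0.8395 eV.

0.8395 eV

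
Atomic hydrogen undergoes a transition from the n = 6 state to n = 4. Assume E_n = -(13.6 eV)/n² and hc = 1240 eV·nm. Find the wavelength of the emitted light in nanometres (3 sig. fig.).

2630 nm

ΔE = 13.60 × (1/4² − 1/6²) = 13.60 × 0.03472 = 0.4722 eV.
λ = hc/ΔE = 1240 / 0.4722 = 2630 nm.
This line belongs to the Brackett series.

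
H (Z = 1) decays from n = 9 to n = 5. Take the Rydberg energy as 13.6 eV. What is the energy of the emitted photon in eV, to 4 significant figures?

E_9 = −13.60/81 = −0.1679 eV and E_5 = −13.60/25 = −0.5440 eV.
The photon energy is |E_9 − E_5| = 0.3761 eV.

0.3761 eV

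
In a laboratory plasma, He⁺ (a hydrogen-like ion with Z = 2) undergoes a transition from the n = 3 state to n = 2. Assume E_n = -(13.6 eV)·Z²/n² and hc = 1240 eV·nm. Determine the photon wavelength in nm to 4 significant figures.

164.1 nm

For Z = 2 the level energies scale as Z², so the effective Rydberg energy is 13.6 × 4 = 54.40 eV.
ΔE = 54.40 × (1/2² − 1/3²) = 54.40 × 0.1389 = 7.556 eV.
λ = hc/ΔE = 1240 / 7.556 = 164.1 nm.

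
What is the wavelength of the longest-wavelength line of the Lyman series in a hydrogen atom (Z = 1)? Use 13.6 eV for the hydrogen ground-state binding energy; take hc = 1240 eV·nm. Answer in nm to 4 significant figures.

The Lyman series terminates on n_f = 1; the first line has n_i = 1+1 = 2.
ΔE = 13.60 × (1/1² − 1/2²) = 10.20 eV.
λ = 1240 / 10.20 = 121.6 nm.

121.6 nm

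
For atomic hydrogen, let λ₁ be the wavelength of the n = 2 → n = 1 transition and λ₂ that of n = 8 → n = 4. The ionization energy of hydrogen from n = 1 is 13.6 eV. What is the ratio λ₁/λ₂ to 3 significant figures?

λ ∝ 1/ΔE ∝ 1/(1/n_f² − 1/n_i²), and the Z² and hc factors cancel in the ratio.
λ₁/λ₂ = (1/4² − 1/8²)/(1/1² − 1/2²) = 0.04688/0.7500 = 0.0625.

0.0625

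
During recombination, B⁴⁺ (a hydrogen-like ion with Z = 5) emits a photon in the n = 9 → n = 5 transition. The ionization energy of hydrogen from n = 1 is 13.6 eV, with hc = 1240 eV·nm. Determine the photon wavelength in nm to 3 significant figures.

For Z = 5 the level energies scale as Z², so the effective Rydberg energy is 13.6 × 25 = 340.0 eV.
ΔE = 340.0 × (1/5² − 1/9²) = 340.0 × 0.02765 = 9.402 eV.
λ = hc/ΔE = 1240 / 9.402 = 132 nm.

132 nm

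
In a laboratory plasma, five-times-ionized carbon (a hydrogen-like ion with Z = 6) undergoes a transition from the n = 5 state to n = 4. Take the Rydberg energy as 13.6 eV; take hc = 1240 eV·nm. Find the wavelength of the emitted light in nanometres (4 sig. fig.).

112.6 nm

For Z = 6 the level energies scale as Z², so the effective Rydberg energy is 13.6 × 36 = 489.6 eV.
ΔE = 489.6 × (1/4² − 1/5²) = 489.6 × 0.02250 = 11.02 eV.
λ = hc/ΔE = 1240 / 11.02 = 112.6 nm.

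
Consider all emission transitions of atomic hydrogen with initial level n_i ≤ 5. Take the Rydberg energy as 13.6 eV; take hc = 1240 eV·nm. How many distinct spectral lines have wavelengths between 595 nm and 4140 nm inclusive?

Enumerate all n_i → n_f pairs with 1 ≤ n_f < n_i ≤ 5 and compute λ = 1240 / [13.6·1·(1/n_f² − 1/n_i²)].
Lines falling in [595, 4140] nm: 3→2 (656.5 nm), 5→3 (1282 nm), 4→3 (1876 nm), 5→4 (4052 nm).

4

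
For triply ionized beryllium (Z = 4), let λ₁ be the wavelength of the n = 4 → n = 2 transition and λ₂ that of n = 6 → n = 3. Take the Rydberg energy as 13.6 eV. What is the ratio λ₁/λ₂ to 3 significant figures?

λ ∝ 1/ΔE ∝ 1/(1/n_f² − 1/n_i²), and the Z² and hc factors cancel in the ratio.
λ₁/λ₂ = (1/3² − 1/6²)/(1/2² − 1/4²) = 0.08333/0.1875 = 0.444.

0.444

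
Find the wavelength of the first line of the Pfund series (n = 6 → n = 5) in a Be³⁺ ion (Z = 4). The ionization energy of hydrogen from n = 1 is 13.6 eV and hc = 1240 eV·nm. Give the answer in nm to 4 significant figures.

466.2 nm

The Pfund series terminates on n_f = 5; the first line has n_i = 5+1 = 6.
ΔE = 217.6 × (1/5² − 1/6²) = 2.660 eV.
λ = 1240 / 2.660 = 466.2 nm.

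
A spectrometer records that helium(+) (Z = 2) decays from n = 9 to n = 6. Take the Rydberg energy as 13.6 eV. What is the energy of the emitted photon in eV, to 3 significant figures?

The Bohr energies scale as Z², so for Z = 2: E_n = −54.40/n² eV.
E_9 = −54.40/81 = −0.6716 eV and E_6 = −54.40/36 = −1.511 eV.
The photon energy is |E_9 − E_6| = 0.840 eV.

0.840 eV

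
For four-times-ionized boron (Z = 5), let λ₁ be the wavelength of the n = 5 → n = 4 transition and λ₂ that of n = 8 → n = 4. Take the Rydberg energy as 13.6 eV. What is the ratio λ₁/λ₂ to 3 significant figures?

λ ∝ 1/ΔE ∝ 1/(1/n_f² − 1/n_i²), and the Z² and hc factors cancel in the ratio.
λ₁/λ₂ = (1/4² − 1/8²)/(1/4² − 1/5²) = 0.04688/0.02250 = 2.08.

2.08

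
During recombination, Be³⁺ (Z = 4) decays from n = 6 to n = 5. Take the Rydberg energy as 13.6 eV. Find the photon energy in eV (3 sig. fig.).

The Bohr energies scale as Z², so for Z = 4: E_n = −217.6/n² eV.
E_6 = −217.6/36 = −6.044 eV and E_5 = −217.6/25 = −8.704 eV.
The photon energy is |E_6 − E_5| = 2.66 eV.

2.66 eV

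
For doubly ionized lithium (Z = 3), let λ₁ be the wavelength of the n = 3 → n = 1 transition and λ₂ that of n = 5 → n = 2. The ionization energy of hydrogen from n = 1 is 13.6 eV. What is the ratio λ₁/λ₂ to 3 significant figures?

0.236

λ ∝ 1/ΔE ∝ 1/(1/n_f² − 1/n_i²), and the Z² and hc factors cancel in the ratio.
λ₁/λ₂ = (1/2² − 1/5²)/(1/1² − 1/3²) = 0.2100/0.8889 = 0.236.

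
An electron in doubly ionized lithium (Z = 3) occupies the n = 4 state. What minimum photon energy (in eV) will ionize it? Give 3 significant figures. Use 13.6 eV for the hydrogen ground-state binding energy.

7.65 eV

E_n = −13.6 Z²/n² = −122.4/n² eV for Z = 3.
E_4 = −122.4/16 = −7.65 eV, so ionization (to E = 0) requires 7.65 eV.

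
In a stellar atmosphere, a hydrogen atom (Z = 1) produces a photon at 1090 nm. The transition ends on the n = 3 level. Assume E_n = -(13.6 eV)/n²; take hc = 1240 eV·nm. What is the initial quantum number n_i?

The photon energy is ΔE = hc/λ = 1240 / 1090 = 1.138 eV.
With Z = 1, ΔE = 13.60 × (1/n_f² − 1/n_i²), so 1/n_f² − 1/n_i² = 0.08365.
With n_f = 3: 1/n_i² = 1/9 − 0.08365 = 0.02746, so n_i ≈ 6.03.

n_i = 6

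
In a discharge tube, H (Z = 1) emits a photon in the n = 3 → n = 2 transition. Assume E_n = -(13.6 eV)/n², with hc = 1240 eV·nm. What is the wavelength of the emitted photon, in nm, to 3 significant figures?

656 nm

ΔE = 13.60 × (1/2² − 1/3²) = 13.60 × 0.1389 = 1.889 eV.
λ = hc/ΔE = 1240 / 1.889 = 656 nm.
This line belongs to the Balmer series.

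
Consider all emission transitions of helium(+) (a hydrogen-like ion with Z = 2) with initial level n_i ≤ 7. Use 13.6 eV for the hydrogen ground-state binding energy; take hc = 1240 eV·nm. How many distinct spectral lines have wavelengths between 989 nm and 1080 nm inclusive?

Enumerate all n_i → n_f pairs with 1 ≤ n_f < n_i ≤ 7 and compute λ = 1240 / [13.6·4·(1/n_f² − 1/n_i²)].
Lines falling in [989, 1080] nm: 5→4 (1013 nm).

1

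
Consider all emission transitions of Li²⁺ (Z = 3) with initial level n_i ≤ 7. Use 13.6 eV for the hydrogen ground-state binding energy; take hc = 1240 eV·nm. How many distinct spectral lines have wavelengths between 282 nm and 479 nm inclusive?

2

Enumerate all n_i → n_f pairs with 1 ≤ n_f < n_i ≤ 7 and compute λ = 1240 / [13.6·9·(1/n_f² − 1/n_i²)].
Lines falling in [282, 479] nm: 6→4 (291.8 nm), 5→4 (450.3 nm).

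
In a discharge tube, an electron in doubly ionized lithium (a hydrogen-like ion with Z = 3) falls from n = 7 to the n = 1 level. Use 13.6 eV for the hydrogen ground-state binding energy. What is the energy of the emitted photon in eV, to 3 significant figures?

The Bohr energies scale as Z², so for Z = 3: E_n = −122.4/n² eV.
E_7 = −122.4/49 = −2.498 eV and E_1 = −122.4/1 = −122.4 eV.
The photon energy is |E_7 − E_1| = 120 eV.

120 eV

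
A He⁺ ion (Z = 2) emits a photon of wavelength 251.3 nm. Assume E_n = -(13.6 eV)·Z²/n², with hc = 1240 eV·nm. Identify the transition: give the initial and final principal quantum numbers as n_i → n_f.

n_i = 7, n_f = 3

The photon energy is ΔE = hc/λ = 1240 / 251.3 = 4.934 eV.
With Z = 2, ΔE = 54.40 × (1/n_f² − 1/n_i²), so 1/n_f² − 1/n_i² = 0.09070.
Trying n_f = 3 gives 1/n_i² = 0.02041, i.e. n_i ≈ 7; this pair matches.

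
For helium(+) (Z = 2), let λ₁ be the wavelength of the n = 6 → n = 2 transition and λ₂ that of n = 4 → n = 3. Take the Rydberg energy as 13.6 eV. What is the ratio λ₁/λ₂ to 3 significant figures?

λ ∝ 1/ΔE ∝ 1/(1/n_f² − 1/n_i²), and the Z² and hc factors cancel in the ratio.
λ₁/λ₂ = (1/3² − 1/4²)/(1/2² − 1/6²) = 0.04861/0.2222 = 0.219.

0.219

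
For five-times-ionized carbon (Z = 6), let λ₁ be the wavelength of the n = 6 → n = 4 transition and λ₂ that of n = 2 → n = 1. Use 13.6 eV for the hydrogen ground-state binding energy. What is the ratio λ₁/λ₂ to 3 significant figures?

λ ∝ 1/ΔE ∝ 1/(1/n_f² − 1/n_i²), and the Z² and hc factors cancel in the ratio.
λ₁/λ₂ = (1/1² − 1/2²)/(1/4² − 1/6²) = 0.7500/0.03472 = 21.6.

21.6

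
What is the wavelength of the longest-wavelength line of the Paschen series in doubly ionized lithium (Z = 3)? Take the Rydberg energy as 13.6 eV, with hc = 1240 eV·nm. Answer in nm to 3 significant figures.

208 nm

The Paschen series terminates on n_f = 3; the first line has n_i = 3+1 = 4.
ΔE = 122.4 × (1/3² − 1/4²) = 5.950 eV.
λ = 1240 / 5.950 = 208 nm.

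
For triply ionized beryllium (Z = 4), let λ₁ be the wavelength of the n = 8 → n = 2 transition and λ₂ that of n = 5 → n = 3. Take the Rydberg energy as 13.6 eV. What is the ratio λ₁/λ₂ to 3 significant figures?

λ ∝ 1/ΔE ∝ 1/(1/n_f² − 1/n_i²), and the Z² and hc factors cancel in the ratio.
λ₁/λ₂ = (1/3² − 1/5²)/(1/2² − 1/8²) = 0.07111/0.2344 = 0.303.

0.303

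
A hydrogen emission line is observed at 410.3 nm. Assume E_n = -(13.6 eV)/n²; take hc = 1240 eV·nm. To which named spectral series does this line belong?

Balmer

ΔE = 1240/410.3 = 3.022 eV.
This matches 13.6 × (1/2² − 1/6²), so n_f = 2: the Balmer series.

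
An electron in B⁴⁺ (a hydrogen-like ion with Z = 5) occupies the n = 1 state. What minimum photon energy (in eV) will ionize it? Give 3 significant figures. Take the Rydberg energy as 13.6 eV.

340 eV

E_n = −13.6 Z²/n² = −340.0/n² eV for Z = 5.
E_1 = −340.0/1 = −340 eV, so ionization (to E = 0) requires 340 eV.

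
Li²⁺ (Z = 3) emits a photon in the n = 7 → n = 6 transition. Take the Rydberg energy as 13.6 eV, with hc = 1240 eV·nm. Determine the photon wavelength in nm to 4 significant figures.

For Z = 3 the level energies scale as Z², so the effective Rydberg energy is 13.6 × 9 = 122.4 eV.
ΔE = 122.4 × (1/6² − 1/7²) = 122.4 × 0.007370 = 0.9020 eV.
λ = hc/ΔE = 1240 / 0.9020 = 1375 nm.

1375 nm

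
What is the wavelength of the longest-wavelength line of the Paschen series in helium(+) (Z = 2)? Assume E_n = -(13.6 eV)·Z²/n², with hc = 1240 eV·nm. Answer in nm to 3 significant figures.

The Paschen series terminates on n_f = 3; the first line has n_i = 3+1 = 4.
ΔE = 54.40 × (1/3² − 1/4²) = 2.644 eV.
λ = 1240 / 2.644 = 469 nm.

469 nm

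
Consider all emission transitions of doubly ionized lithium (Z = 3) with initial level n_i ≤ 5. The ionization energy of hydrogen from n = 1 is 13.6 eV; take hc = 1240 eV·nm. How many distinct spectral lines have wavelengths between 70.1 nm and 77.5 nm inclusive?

Enumerate all n_i → n_f pairs with 1 ≤ n_f < n_i ≤ 5 and compute λ = 1240 / [13.6·9·(1/n_f² − 1/n_i²)].
Lines falling in [70.1, 77.5] nm: 3→2 (72.94 nm).

1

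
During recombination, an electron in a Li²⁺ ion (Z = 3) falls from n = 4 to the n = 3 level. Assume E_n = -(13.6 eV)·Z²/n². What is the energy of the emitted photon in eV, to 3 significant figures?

5.95 eV

The Bohr energies scale as Z², so for Z = 3: E_n = −122.4/n² eV.
E_4 = −122.4/16 = −7.650 eV and E_3 = −122.4/9 = −13.60 eV.
The photon energy is |E_4 − E_3| = 5.95 eV.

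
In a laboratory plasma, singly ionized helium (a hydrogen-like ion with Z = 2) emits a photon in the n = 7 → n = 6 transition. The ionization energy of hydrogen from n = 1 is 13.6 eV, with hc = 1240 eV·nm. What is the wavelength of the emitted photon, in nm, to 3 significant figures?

3090 nm

For Z = 2 the level energies scale as Z², so the effective Rydberg energy is 13.6 × 4 = 54.40 eV.
ΔE = 54.40 × (1/6² − 1/7²) = 54.40 × 0.007370 = 0.4009 eV.
λ = hc/ΔE = 1240 / 0.4009 = 3090 nm.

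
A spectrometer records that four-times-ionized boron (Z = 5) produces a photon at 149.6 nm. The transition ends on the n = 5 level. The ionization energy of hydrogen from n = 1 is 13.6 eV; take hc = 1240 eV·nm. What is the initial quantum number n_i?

The photon energy is ΔE = hc/λ = 1240 / 149.6 = 8.289 eV.
With Z = 5, ΔE = 340.0 × (1/n_f² − 1/n_i²), so 1/n_f² − 1/n_i² = 0.02438.
With n_f = 5: 1/n_i² = 1/25 − 0.02438 = 0.01562, so n_i ≈ 8.00.

n_i = 8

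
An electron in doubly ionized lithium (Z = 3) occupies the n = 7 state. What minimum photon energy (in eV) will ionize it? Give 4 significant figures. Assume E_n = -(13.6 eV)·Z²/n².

E_n = −13.6 Z²/n² = −122.4/n² eV for Z = 3.
E_7 = −122.4/49 = −2.498 eV, so ionization (to E = 0) requires 2.498 eV.

2.498 eV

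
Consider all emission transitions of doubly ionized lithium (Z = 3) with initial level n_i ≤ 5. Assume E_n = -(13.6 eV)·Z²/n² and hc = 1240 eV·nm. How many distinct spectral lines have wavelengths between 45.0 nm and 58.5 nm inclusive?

2

Enumerate all n_i → n_f pairs with 1 ≤ n_f < n_i ≤ 5 and compute λ = 1240 / [13.6·9·(1/n_f² − 1/n_i²)].
Lines falling in [45.0, 58.5] nm: 5→2 (48.24 nm), 4→2 (54.03 nm).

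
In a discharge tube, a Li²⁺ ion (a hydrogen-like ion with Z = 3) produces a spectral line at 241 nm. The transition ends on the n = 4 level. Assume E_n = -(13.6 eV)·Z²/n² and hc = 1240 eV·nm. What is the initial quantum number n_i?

n_i = 7

The photon energy is ΔE = hc/λ = 1240 / 241 = 5.145 eV.
With Z = 3, ΔE = 122.4 × (1/n_f² − 1/n_i²), so 1/n_f² − 1/n_i² = 0.04204.
With n_f = 4: 1/n_i² = 1/16 − 0.04204 = 0.02046, so n_i ≈ 6.99.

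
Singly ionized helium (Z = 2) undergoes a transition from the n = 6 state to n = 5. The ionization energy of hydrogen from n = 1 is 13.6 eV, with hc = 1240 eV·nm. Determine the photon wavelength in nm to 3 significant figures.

1860 nm

For Z = 2 the level energies scale as Z², so the effective Rydberg energy is 13.6 × 4 = 54.40 eV.
ΔE = 54.40 × (1/5² − 1/6²) = 54.40 × 0.01222 = 0.6649 eV.
λ = hc/ΔE = 1240 / 0.6649 = 1860 nm.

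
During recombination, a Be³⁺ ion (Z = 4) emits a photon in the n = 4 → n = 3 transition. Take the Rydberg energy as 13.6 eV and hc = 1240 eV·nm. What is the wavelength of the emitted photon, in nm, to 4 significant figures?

For Z = 4 the level energies scale as Z², so the effective Rydberg energy is 13.6 × 16 = 217.6 eV.
ΔE = 217.6 × (1/3² − 1/4²) = 217.6 × 0.04861 = 10.58 eV.
λ = hc/ΔE = 1240 / 10.58 = 117.2 nm.

117.2 nm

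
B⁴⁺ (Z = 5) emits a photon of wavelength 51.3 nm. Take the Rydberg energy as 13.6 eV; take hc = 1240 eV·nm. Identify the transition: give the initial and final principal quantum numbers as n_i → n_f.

The photon energy is ΔE = hc/λ = 1240 / 51.3 = 24.17 eV.
With Z = 5, ΔE = 340.0 × (1/n_f² − 1/n_i²), so 1/n_f² − 1/n_i² = 0.07109.
Trying n_f = 3 gives 1/n_i² = 0.04002, i.e. n_i ≈ 5; this pair matches.

n_i = 5, n_f = 3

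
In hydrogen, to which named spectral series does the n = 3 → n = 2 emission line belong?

The series is set by the lower level: n_f = 2 is the Balmer series.

Balmer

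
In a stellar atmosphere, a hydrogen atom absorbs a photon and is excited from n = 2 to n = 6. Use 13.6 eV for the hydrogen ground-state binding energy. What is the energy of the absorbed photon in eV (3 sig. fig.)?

3.02 eV

E_6 = −13.60/36 = −0.3778 eV and E_2 = −13.60/4 = −3.400 eV.
The photon energy is |E_6 − E_2| = 3.02 eV.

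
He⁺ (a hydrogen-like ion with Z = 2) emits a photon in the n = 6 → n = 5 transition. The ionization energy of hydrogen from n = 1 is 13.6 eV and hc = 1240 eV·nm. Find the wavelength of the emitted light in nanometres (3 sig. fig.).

1860 nm

For Z = 2 the level energies scale as Z², so the effective Rydberg energy is 13.6 × 4 = 54.40 eV.
ΔE = 54.40 × (1/5² − 1/6²) = 54.40 × 0.01222 = 0.6649 eV.
λ = hc/ΔE = 1240 / 0.6649 = 1860 nm.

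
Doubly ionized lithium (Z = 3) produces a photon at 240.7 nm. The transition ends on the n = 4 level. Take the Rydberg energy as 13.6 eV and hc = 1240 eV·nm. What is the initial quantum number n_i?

The photon energy is ΔE = hc/λ = 1240 / 240.7 = 5.152 eV.
With Z = 3, ΔE = 122.4 × (1/n_f² − 1/n_i²), so 1/n_f² − 1/n_i² = 0.04209.
With n_f = 4: 1/n_i² = 1/16 − 0.04209 = 0.02041, so n_i ≈ 7.00.

n_i = 7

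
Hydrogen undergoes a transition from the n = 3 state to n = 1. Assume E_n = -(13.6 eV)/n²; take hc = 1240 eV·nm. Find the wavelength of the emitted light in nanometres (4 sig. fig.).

ΔE = 13.60 × (1/1² − 1/3²) = 13.60 × 0.8889 = 12.09 eV.
λ = hc/ΔE = 1240 / 12.09 = 102.6 nm.

102.6 nm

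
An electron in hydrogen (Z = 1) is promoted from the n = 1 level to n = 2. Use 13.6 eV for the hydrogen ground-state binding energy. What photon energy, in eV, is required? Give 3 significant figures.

10.2 eV

E_2 = −13.60/4 = −3.400 eV and E_1 = −13.60/1 = −13.60 eV.
The photon energy is |E_2 − E_1| = 10.2 eV.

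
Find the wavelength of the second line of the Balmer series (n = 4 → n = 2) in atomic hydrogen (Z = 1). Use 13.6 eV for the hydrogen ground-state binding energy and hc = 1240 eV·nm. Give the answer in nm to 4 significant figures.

The Balmer series terminates on n_f = 2; the second line has n_i = 2+2 = 4.
ΔE = 13.60 × (1/2² − 1/4²) = 2.550 eV.
λ = 1240 / 2.550 = 486.3 nm.

486.3 nm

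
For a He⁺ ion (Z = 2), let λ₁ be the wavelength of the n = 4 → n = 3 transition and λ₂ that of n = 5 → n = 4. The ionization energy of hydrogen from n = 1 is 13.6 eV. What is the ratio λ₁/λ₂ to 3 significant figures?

λ ∝ 1/ΔE ∝ 1/(1/n_f² − 1/n_i²), and the Z² and hc factors cancel in the ratio.
λ₁/λ₂ = (1/4² − 1/5²)/(1/3² − 1/4²) = 0.02250/0.04861 = 0.463.

0.463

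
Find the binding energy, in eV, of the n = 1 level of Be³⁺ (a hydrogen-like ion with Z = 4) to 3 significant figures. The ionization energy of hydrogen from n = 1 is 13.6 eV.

218 eV

E_n = −13.6 Z²/n² = −217.6/n² eV for Z = 4.
E_1 = −217.6/1 = −218 eV, so ionization (to E = 0) requires 218 eV.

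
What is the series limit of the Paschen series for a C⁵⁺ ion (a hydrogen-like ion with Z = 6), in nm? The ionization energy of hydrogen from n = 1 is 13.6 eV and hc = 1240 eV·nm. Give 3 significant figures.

22.8 nm

The Paschen series has lower level n_f = 3; the series limit corresponds to n_i → ∞.
ΔE_max = 13.6 × 36 / 3² = 54.40 eV.
λ_min = 1240 / 54.40 = 22.8 nm.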